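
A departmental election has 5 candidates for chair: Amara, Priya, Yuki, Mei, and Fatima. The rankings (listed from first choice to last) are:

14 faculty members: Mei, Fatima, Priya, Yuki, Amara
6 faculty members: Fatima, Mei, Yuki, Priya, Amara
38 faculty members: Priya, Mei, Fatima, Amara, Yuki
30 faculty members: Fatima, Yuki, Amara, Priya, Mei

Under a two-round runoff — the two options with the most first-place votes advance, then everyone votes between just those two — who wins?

Round 1 first-place votes: Amara 0, Priya 38, Yuki 0, Mei 14, Fatima 36.
Priya and Fatima advance.
Runoff: Priya is preferred to Fatima by 38 voters; Fatima by 50.
Fatima wins the runoff.

Fatima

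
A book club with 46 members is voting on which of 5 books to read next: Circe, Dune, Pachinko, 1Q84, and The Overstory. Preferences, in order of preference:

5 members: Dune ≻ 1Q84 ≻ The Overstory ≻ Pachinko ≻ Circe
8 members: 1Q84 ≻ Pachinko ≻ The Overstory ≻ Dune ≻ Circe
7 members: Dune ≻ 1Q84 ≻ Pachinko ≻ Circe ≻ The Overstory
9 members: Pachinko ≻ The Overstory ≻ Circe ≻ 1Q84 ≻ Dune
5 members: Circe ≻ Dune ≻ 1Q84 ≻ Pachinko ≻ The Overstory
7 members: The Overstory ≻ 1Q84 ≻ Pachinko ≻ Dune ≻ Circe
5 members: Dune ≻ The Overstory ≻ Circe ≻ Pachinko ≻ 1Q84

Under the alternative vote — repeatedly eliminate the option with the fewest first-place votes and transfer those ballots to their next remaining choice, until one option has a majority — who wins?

1Q84

Round 1: Circe 5, Dune 17, Pachinko 9, 1Q84 8, The Overstory 7. Eliminate Circe.
Round 2: Dune 22, Pachinko 9, 1Q84 8, The Overstory 7. Eliminate The Overstory.
Round 3: Dune 22, Pachinko 9, 1Q84 15. Eliminate Pachinko.
Round 4: Dune 22, 1Q84 24. 1Q84 has a majority.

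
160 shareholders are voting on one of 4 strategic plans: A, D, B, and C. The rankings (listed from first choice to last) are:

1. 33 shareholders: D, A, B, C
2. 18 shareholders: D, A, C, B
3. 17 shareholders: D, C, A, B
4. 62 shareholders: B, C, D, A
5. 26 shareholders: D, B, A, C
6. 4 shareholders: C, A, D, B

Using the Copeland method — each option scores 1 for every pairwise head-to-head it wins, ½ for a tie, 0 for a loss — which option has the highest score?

A: loses to D, B, and C → score 0.
D: beats A, B, and C → score 3.
B: beats A and C; loses to D → score 2.
C: beats A; loses to D and B → score 1.
D has the best pairwise record.

D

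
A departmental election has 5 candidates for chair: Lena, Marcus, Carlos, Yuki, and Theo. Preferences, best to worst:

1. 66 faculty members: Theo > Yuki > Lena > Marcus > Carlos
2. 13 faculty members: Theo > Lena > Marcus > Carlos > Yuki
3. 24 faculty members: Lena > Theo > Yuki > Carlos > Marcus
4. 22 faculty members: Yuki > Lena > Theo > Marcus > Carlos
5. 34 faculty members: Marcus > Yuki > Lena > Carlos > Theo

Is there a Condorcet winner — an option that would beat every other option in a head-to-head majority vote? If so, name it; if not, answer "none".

none

Checking pairwise contests:
Yuki beats Lena 122–37.
Lena beats Marcus 125–34.
Lena beats Carlos 159–0.
Theo beats Yuki 103–56.
Lena beats Theo 80–79.
Every option loses at least one head-to-head, so there is no Condorcet winner.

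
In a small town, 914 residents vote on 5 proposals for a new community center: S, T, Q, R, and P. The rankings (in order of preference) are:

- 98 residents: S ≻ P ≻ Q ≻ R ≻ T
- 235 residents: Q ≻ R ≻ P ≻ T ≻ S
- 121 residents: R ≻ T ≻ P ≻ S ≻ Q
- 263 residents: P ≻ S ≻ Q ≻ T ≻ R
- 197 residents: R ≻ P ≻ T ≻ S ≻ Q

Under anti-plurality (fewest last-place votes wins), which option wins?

P

Last-place votes: S 235, T 98, Q 318, R 263, P 0.
P is ranked last by the fewest voters, so P wins.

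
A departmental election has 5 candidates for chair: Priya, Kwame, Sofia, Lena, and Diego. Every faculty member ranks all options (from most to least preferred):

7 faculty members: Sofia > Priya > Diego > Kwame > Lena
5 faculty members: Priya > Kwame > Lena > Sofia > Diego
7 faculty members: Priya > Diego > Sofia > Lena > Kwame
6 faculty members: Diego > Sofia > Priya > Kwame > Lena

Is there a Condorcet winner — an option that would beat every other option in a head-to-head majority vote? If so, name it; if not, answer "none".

Checking pairwise contests:
Sofia beats Priya 13–12.
Priya beats Kwame 25–0.
Diego beats Sofia 13–12.
Priya beats Lena 25–0.
Priya beats Diego 19–6.
Every option loses at least one head-to-head, so there is no Condorcet winner.

none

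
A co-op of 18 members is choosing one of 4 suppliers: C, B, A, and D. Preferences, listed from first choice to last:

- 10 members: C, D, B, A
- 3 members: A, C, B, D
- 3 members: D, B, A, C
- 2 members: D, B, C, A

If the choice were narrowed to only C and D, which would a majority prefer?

C

Voters preferring C to D: 13; preferring D to C: 5.
C wins the head-to-head.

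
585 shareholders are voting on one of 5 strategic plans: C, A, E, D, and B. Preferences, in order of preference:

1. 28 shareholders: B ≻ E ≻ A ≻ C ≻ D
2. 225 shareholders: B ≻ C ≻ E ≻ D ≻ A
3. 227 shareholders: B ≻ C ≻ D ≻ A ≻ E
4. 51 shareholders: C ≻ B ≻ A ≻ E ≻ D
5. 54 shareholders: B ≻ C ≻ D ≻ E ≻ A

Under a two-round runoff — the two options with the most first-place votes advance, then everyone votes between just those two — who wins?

B

Round 1 first-place votes: C 51, A 0, E 0, D 0, B 534.
B and C advance.
Runoff: B is preferred to C by 534 voters; C by 51.
B wins the runoff.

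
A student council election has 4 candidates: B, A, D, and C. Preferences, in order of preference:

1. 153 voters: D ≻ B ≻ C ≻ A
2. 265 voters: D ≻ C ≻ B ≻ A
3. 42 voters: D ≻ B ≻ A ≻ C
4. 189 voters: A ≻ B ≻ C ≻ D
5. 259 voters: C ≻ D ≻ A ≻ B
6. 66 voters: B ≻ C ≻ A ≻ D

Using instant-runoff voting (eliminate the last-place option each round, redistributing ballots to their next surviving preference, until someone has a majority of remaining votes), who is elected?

C

Round 1: B 66, A 189, D 460, C 259. Eliminate B.
Round 2: A 189, D 460, C 325. Eliminate A.
Round 3: D 460, C 514. C has a majority.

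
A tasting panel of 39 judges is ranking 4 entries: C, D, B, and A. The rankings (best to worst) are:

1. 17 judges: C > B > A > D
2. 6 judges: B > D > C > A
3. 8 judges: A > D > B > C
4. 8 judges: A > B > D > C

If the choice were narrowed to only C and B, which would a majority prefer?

Voters preferring C to B: 17; preferring B to C: 22.
B wins the head-to-head.

B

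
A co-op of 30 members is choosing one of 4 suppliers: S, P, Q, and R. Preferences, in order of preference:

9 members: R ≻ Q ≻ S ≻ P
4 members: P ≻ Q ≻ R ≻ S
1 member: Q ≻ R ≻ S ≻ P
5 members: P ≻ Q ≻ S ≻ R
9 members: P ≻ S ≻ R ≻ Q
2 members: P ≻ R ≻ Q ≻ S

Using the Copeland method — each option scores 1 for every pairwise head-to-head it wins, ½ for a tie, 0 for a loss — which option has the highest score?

P

S: loses to P, Q, and R → score 0.
P: beats S, Q, and R → score 3.
Q: beats S; loses to P and R → score 1.
R: beats S and Q; loses to P → score 2.
P has the best pairwise record.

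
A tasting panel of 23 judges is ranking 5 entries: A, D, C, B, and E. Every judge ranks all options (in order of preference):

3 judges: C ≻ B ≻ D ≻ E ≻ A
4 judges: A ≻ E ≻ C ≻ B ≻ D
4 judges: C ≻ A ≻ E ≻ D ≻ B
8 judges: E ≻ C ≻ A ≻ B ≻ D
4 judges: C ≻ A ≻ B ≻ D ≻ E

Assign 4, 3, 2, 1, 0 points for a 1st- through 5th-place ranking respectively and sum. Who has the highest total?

C

A: 3·0 + 4·4 + 4·3 + 8·2 + 4·3 = 56
D: 3·2 + 4·0 + 4·1 + 8·0 + 4·1 = 14
C: 3·4 + 4·2 + 4·4 + 8·3 + 4·4 = 76
B: 3·3 + 4·1 + 4·0 + 8·1 + 4·2 = 29
E: 3·1 + 4·3 + 4·2 + 8·4 + 4·0 = 55
C has the highest Borda score (76).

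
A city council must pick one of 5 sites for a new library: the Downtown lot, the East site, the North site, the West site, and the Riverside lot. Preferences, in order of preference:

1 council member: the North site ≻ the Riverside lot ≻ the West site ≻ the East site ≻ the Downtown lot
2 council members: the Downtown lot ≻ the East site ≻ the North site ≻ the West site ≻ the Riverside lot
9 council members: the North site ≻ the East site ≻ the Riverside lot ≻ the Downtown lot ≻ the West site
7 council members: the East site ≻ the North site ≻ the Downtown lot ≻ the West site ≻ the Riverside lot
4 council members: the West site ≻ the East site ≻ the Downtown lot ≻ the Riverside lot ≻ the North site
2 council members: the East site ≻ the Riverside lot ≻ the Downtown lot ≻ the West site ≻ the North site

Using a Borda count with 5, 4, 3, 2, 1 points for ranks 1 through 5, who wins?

the Downtown lot: 1·1 + 2·5 + 9·2 + 7·3 + 4·3 + 2·3 = 68
the East site: 1·2 + 2·4 + 9·4 + 7·5 + 4·4 + 2·5 = 107
the North site: 1·5 + 2·3 + 9·5 + 7·4 + 4·1 + 2·1 = 90
the West site: 1·3 + 2·2 + 9·1 + 7·2 + 4·5 + 2·2 = 54
the Riverside lot: 1·4 + 2·1 + 9·3 + 7·1 + 4·2 + 2·4 = 56
the East site has the highest Borda score (107).

the East site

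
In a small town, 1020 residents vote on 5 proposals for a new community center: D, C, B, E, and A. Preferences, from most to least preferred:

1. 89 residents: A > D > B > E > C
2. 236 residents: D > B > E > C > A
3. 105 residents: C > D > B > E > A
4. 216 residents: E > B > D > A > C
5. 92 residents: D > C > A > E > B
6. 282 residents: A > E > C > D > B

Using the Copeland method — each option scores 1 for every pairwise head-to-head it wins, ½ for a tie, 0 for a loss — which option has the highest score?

D: beats C, B, E, and A → score 4.
C: loses to D, B, E, and A → score 0.
B: beats C and A; loses to D and E → score 2.
E: beats C, B, and A; loses to D → score 3.
A: beats C; loses to D, B, and E → score 1.
D has the best pairwise record.

D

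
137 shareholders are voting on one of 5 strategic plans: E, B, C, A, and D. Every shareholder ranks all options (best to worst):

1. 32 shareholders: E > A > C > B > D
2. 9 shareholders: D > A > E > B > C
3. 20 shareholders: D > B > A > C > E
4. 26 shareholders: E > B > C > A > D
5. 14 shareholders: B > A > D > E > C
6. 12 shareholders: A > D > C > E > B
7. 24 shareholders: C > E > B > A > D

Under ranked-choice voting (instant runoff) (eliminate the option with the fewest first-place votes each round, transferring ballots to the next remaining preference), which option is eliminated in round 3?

Round 1: E 58, B 14, C 24, A 12, D 29. Eliminate A.
Round 2: E 58, B 14, C 24, D 41. Eliminate B.
Round 3: E 58, C 24, D 55. Eliminate C.

C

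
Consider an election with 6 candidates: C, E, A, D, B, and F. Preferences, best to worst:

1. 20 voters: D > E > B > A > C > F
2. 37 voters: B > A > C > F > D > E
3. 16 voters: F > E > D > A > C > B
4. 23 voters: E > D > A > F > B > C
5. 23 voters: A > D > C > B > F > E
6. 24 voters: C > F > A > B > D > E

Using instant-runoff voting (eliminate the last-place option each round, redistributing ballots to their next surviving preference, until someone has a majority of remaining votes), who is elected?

C

Round 1: C 24, E 23, A 23, D 20, B 37, F 16. Eliminate F.
Round 2: C 24, E 39, A 23, D 20, B 37. Eliminate D.
Round 3: C 24, E 59, A 23, B 37. Eliminate A.
Round 4: C 47, E 59, B 37. Eliminate B.
Round 5: C 84, E 59. C has a majority.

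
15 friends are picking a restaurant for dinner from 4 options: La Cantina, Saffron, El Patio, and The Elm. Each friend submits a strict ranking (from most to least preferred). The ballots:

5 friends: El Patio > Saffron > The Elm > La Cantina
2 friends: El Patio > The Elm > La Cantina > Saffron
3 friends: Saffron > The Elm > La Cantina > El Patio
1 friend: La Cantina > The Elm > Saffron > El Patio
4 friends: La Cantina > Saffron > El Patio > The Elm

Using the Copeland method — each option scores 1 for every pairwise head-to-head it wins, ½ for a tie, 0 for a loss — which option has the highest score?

La Cantina: beats El Patio; loses to Saffron and The Elm → score 1.
Saffron: beats La Cantina, El Patio, and The Elm → score 3.
El Patio: beats The Elm; loses to La Cantina and Saffron → score 1.
The Elm: beats La Cantina; loses to Saffron and El Patio → score 1.
Saffron has the best pairwise record.

Saffron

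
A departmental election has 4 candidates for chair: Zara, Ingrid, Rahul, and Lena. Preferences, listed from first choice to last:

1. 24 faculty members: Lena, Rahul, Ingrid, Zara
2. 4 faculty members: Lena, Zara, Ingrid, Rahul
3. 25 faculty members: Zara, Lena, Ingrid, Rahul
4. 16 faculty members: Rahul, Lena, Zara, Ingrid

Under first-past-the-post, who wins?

Lena

First-place votes: Zara 25, Ingrid 0, Rahul 16, Lena 28.
Lena has the most first-place votes.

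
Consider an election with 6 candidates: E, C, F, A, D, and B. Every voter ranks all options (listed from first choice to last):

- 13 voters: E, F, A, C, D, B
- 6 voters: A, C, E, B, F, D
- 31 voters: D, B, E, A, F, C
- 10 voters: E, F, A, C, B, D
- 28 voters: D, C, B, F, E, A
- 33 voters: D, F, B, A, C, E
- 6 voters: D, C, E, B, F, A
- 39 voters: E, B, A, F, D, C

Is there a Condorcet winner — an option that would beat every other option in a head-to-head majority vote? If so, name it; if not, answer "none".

D

D vs E: 98–68 for D.
D vs C: 137–29 for D.
D vs F: 98–68 for D.
D vs A: 98–68 for D.
D vs B: 111–55 for D.
D beats every other option head-to-head.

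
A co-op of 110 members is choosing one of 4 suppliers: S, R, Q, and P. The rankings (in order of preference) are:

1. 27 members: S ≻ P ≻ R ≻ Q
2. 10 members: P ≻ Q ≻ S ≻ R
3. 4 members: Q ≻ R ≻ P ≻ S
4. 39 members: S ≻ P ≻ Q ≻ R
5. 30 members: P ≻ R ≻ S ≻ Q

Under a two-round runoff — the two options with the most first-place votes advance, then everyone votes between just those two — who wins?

Round 1 first-place votes: S 66, R 0, Q 4, P 40.
S and P advance.
Runoff: S is preferred to P by 66 voters; P by 44.
S wins the runoff.

S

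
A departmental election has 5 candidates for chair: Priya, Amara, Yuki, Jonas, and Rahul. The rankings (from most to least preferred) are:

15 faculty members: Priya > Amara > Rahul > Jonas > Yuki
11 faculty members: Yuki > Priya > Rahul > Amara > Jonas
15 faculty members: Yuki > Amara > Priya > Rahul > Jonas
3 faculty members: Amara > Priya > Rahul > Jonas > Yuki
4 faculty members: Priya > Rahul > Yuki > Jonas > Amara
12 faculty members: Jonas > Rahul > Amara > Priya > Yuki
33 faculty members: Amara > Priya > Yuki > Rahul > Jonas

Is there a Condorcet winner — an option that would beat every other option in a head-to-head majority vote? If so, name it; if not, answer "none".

Amara

Amara vs Priya: 63–30 for Amara.
Amara vs Yuki: 63–30 for Amara.
Amara vs Jonas: 77–16 for Amara.
Amara vs Rahul: 66–27 for Amara.
Amara beats every other option head-to-head.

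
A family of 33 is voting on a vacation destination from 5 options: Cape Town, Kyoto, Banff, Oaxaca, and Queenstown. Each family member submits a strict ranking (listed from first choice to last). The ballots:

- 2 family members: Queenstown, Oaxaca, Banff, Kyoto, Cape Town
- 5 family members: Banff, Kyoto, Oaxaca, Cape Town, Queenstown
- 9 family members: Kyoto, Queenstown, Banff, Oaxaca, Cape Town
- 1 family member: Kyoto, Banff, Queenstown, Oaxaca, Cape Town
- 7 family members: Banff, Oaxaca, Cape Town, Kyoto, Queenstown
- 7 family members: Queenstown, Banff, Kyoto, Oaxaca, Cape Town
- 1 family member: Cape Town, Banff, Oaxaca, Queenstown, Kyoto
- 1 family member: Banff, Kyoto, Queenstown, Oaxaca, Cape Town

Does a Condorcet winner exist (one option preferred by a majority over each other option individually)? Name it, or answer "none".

Checking pairwise contests:
Kyoto beats Cape Town 25–8.
Banff beats Kyoto 23–10.
Queenstown beats Banff 18–15.
Kyoto beats Oaxaca 23–10.
Kyoto beats Queenstown 23–10.
Every option loses at least one head-to-head, so there is no Condorcet winner.

none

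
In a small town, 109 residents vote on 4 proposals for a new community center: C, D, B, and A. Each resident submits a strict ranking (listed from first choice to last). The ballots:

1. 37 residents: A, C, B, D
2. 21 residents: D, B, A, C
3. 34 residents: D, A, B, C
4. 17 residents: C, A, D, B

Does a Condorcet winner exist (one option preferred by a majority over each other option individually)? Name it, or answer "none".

D

D vs C: 55–54 for D.
D vs B: 72–37 for D.
D vs A: 55–54 for D.
D beats every other option head-to-head.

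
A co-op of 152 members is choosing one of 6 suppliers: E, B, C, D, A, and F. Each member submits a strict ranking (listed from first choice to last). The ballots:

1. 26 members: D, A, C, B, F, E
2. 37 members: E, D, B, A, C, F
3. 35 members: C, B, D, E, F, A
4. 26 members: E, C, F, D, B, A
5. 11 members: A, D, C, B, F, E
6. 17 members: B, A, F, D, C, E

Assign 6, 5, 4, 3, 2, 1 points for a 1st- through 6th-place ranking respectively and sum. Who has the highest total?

D

E: 26·1 + 37·6 + 35·3 + 26·6 + 11·1 + 17·1 = 537
B: 26·3 + 37·4 + 35·5 + 26·2 + 11·3 + 17·6 = 588
C: 26·4 + 37·2 + 35·6 + 26·5 + 11·4 + 17·2 = 596
D: 26·6 + 37·5 + 35·4 + 26·3 + 11·5 + 17·3 = 665
A: 26·5 + 37·3 + 35·1 + 26·1 + 11·6 + 17·5 = 453
F: 26·2 + 37·1 + 35·2 + 26·4 + 11·2 + 17·4 = 353
D has the highest Borda score (665).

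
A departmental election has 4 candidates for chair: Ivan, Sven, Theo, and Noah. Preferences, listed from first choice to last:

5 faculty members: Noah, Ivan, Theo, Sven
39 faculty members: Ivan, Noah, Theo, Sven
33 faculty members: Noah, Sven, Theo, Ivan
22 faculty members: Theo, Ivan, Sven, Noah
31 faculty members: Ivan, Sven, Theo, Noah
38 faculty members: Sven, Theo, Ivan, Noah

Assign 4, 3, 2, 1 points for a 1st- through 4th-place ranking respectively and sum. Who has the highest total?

Ivan

Ivan: 5·3 + 39·4 + 33·1 + 22·3 + 31·4 + 38·2 = 470
Sven: 5·1 + 39·1 + 33·3 + 22·2 + 31·3 + 38·4 = 432
Theo: 5·2 + 39·2 + 33·2 + 22·4 + 31·2 + 38·3 = 418
Noah: 5·4 + 39·3 + 33·4 + 22·1 + 31·1 + 38·1 = 360
Ivan has the highest Borda score (470).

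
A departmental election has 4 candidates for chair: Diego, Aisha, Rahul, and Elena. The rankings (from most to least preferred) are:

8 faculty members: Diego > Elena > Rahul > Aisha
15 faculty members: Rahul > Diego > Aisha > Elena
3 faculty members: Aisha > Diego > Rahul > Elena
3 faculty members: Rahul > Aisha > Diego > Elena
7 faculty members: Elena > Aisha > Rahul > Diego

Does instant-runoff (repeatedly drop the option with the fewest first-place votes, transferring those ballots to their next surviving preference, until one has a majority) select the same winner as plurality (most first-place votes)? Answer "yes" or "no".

yes

Instant-runoff — R1 Diego 8, Aisha 3, Rahul 18, Elena 7 (Aisha out); R2 Diego 11, Rahul 18, Elena 7 (Elena out); R3 Diego 11, Rahul 25 (Rahul winner). Winner: Rahul.
Plurality — first-place votes: Diego 8, Aisha 3, Rahul 18, Elena 7. Winner: Rahul.
The two methods agree.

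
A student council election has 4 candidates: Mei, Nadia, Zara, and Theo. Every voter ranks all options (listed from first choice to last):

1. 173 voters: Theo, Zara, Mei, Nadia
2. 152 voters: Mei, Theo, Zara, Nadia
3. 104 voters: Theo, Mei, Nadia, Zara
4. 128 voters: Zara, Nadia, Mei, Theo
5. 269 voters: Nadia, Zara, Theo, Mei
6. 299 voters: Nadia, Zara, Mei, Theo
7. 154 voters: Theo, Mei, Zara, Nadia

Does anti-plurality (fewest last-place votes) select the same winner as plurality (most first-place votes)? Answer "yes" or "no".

Anti-plurality — last-place votes: Mei 269, Nadia 479, Zara 104, Theo 427. Winner: Zara.
Plurality — first-place votes: Mei 152, Nadia 568, Zara 128, Theo 431. Winner: Nadia.
The two methods disagree.

no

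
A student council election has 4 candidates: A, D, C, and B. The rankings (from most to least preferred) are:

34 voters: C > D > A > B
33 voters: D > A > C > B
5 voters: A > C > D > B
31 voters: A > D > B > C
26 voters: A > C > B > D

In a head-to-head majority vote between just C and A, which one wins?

Voters preferring C to A: 34; preferring A to C: 95.
A wins the head-to-head.

A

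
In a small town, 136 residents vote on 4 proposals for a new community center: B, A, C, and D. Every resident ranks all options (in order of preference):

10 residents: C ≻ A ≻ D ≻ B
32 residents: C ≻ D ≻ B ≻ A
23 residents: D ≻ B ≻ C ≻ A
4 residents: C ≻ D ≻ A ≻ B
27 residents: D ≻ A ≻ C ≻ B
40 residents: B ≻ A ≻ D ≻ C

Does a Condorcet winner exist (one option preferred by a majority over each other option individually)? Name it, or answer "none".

D

D vs B: 96–40 for D.
D vs A: 86–50 for D.
D vs C: 90–46 for D.
D beats every other option head-to-head.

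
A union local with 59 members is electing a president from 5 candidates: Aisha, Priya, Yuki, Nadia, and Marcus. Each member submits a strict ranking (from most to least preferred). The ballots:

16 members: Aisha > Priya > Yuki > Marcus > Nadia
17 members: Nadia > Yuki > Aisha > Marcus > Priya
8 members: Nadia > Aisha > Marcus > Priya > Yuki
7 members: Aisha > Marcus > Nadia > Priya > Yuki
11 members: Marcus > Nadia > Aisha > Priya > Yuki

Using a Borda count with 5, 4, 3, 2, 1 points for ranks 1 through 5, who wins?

Aisha: 16·5 + 17·3 + 8·4 + 7·5 + 11·3 = 231
Priya: 16·4 + 17·1 + 8·2 + 7·2 + 11·2 = 133
Yuki: 16·3 + 17·4 + 8·1 + 7·1 + 11·1 = 142
Nadia: 16·1 + 17·5 + 8·5 + 7·3 + 11·4 = 206
Marcus: 16·2 + 17·2 + 8·3 + 7·4 + 11·5 = 173
Aisha has the highest Borda score (231).

Aisha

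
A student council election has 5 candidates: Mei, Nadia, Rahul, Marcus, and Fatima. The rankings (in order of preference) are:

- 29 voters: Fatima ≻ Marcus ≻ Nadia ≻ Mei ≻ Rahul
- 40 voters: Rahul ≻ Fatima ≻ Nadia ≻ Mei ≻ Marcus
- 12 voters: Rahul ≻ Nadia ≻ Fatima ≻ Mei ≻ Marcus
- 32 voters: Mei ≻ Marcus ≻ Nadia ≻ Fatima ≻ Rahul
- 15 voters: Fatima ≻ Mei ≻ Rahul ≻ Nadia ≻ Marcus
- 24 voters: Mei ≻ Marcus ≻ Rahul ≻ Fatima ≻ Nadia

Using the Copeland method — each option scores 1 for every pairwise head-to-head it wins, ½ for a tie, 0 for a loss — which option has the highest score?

Fatima

Mei: beats Rahul and Marcus; loses to Nadia and Fatima → score 2.
Nadia: beats Mei; loses to Rahul, Marcus, and Fatima → score 1.
Rahul: beats Nadia; ties Fatima; loses to Mei and Marcus → score 1.5.
Marcus: beats Nadia and Rahul; loses to Mei and Fatima → score 2.
Fatima: beats Mei, Nadia, and Marcus; ties Rahul → score 3.5.
Fatima has the best pairwise record.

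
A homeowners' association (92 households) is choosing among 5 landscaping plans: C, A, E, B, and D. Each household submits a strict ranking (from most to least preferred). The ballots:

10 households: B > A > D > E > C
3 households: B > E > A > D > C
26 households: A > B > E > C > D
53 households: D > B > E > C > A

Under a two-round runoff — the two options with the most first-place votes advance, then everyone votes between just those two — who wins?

Round 1 first-place votes: C 0, A 26, E 0, B 13, D 53.
D and A advance.
Runoff: D is preferred to A by 53 voters; A by 39.
D wins the runoff.

D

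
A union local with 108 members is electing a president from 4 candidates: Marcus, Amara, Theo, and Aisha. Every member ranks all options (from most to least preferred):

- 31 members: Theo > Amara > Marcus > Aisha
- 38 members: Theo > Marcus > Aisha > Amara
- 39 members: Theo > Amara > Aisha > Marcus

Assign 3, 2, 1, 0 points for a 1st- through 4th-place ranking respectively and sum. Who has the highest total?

Theo

Marcus: 31·1 + 38·2 + 39·0 = 107
Amara: 31·2 + 38·0 + 39·2 = 140
Theo: 31·3 + 38·3 + 39·3 = 324
Aisha: 31·0 + 38·1 + 39·1 = 77
Theo has the highest Borda score (324).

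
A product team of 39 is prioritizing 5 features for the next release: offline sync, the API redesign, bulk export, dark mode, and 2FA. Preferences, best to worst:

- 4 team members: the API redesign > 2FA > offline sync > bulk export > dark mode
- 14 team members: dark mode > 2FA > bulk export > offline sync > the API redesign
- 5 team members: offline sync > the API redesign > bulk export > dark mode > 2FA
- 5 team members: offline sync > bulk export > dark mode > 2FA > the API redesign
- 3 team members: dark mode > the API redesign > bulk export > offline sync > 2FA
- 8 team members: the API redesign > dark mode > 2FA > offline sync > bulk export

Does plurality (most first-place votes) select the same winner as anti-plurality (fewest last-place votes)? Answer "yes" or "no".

no

Plurality — first-place votes: offline sync 10, the API redesign 12, bulk export 0, dark mode 17, 2FA 0. Winner: dark mode.
Anti-plurality — last-place votes: offline sync 0, the API redesign 19, bulk export 8, dark mode 4, 2FA 8. Winner: offline sync.
The two methods disagree.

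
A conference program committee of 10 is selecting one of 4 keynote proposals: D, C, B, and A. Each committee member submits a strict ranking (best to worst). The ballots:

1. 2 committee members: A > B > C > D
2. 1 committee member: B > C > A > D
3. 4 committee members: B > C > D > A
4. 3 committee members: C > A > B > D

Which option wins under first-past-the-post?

B

First-place votes: D 0, C 3, B 5, A 2.
B has the most first-place votes.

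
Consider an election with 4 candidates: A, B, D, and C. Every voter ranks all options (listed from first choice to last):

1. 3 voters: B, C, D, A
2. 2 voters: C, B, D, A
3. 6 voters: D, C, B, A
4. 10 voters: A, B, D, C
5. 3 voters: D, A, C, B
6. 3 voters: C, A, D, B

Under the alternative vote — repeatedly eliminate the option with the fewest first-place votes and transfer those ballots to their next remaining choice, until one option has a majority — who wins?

D

Round 1: A 10, B 3, D 9, C 5. Eliminate B.
Round 2: A 10, D 9, C 8. Eliminate C.
Round 3: A 13, D 14. D has a majority.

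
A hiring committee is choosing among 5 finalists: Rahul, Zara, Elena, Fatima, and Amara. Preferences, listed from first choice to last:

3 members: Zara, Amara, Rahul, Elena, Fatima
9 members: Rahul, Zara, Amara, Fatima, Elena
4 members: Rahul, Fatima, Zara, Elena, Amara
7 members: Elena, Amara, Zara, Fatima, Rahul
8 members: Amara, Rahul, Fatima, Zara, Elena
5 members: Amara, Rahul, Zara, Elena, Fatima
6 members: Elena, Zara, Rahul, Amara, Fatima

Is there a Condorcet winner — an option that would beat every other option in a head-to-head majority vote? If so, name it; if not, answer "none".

Checking pairwise contests:
Amara beats Rahul 23–19.
Rahul beats Zara 26–16.
Rahul beats Elena 29–13.
Rahul beats Fatima 35–7.
Zara beats Amara 22–20.
Every option loses at least one head-to-head, so there is no Condorcet winner.

none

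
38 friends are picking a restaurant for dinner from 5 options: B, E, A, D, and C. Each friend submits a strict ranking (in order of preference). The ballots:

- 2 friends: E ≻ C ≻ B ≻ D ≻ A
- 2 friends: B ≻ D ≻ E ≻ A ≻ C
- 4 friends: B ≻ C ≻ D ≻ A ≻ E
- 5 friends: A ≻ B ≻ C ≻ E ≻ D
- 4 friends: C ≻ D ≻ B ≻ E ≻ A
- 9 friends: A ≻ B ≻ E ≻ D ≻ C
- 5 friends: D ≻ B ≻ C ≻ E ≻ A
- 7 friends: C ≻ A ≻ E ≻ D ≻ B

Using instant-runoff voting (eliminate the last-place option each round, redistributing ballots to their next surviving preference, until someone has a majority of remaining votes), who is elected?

C

Round 1: B 6, E 2, A 14, D 5, C 11. Eliminate E.
Round 2: B 6, A 14, D 5, C 13. Eliminate D.
Round 3: B 11, A 14, C 13. Eliminate B.
Round 4: A 16, C 22. C has a majority.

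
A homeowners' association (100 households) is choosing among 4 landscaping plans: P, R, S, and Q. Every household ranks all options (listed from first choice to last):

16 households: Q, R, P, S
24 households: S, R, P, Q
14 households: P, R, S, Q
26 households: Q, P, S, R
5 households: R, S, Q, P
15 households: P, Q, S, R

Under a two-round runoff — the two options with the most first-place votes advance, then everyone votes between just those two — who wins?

P

Round 1 first-place votes: P 29, R 5, S 24, Q 42.
Q and P advance.
Runoff: Q is preferred to P by 47 voters; P by 53.
P wins the runoff.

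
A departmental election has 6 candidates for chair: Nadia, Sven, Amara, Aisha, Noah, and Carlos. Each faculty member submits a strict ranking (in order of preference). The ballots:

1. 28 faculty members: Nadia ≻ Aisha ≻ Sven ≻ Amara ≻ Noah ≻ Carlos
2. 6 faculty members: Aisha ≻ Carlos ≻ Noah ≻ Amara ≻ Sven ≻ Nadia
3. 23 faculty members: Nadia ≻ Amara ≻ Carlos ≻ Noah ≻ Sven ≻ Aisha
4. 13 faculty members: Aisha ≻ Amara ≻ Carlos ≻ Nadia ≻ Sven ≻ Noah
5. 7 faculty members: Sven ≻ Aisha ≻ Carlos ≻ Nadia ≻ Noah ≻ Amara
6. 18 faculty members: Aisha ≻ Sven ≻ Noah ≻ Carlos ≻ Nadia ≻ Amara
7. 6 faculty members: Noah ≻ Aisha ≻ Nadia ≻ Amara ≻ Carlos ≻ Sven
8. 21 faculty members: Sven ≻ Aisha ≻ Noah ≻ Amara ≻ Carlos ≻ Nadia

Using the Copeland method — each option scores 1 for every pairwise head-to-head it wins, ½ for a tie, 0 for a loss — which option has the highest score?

Nadia: beats Sven, Amara, and Noah; loses to Aisha and Carlos → score 3.
Sven: beats Amara, Noah, and Carlos; loses to Nadia and Aisha → score 3.
Amara: beats Noah and Carlos; loses to Nadia, Sven, and Aisha → score 2.
Aisha: beats Nadia, Sven, Amara, Noah, and Carlos → score 5.
Noah: beats Carlos; loses to Nadia, Sven, Amara, and Aisha → score 1.
Carlos: beats Nadia; loses to Sven, Amara, Aisha, and Noah → score 1.
Aisha has the best pairwise record.

Aisha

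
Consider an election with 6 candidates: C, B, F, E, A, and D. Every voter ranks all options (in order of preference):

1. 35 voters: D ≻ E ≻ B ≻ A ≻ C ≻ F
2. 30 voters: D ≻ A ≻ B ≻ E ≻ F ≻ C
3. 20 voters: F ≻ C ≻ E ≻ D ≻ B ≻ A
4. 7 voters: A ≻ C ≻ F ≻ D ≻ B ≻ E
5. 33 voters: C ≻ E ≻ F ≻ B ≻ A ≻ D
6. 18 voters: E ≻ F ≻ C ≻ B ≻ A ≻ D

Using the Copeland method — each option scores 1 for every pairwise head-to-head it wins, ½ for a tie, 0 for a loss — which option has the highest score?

E

C: beats B, F, and D; loses to E and A → score 3.
B: beats A; loses to C, F, E, and D → score 1.
F: beats B and D; loses to C, E, and A → score 2.
E: beats C, B, F, and A; loses to D → score 4.
A: beats C and F; loses to B, E, and D → score 2.
D: beats B, E, and A; loses to C and F → score 3.
E has the best pairwise record.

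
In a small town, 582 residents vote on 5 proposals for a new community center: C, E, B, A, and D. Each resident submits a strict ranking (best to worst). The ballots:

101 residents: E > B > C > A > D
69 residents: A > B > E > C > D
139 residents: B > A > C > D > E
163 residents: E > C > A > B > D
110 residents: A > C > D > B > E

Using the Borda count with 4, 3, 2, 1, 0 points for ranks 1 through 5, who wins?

A

C: 101·2 + 69·1 + 139·2 + 163·3 + 110·3 = 1368
E: 101·4 + 69·2 + 139·0 + 163·4 + 110·0 = 1194
B: 101·3 + 69·3 + 139·4 + 163·1 + 110·1 = 1339
A: 101·1 + 69·4 + 139·3 + 163·2 + 110·4 = 1560
D: 101·0 + 69·0 + 139·1 + 163·0 + 110·2 = 359
A has the highest Borda score (1560).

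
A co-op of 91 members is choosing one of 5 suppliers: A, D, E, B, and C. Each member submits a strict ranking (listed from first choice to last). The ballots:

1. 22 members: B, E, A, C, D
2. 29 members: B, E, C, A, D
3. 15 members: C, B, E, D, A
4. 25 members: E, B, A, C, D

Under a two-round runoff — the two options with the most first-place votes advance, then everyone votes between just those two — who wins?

Round 1 first-place votes: A 0, D 0, E 25, B 51, C 15.
B and E advance.
Runoff: B is preferred to E by 66 voters; E by 25.
B wins the runoff.

B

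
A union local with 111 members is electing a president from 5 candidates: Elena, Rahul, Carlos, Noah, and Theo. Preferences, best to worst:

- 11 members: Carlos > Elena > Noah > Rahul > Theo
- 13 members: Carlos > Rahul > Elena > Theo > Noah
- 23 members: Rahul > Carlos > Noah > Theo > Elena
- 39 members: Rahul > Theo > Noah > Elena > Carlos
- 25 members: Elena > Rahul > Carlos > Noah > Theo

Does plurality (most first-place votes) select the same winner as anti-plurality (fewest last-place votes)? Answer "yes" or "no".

yes

Plurality — first-place votes: Elena 25, Rahul 62, Carlos 24, Noah 0, Theo 0. Winner: Rahul.
Anti-plurality — last-place votes: Elena 23, Rahul 0, Carlos 39, Noah 13, Theo 36. Winner: Rahul.
The two methods agree.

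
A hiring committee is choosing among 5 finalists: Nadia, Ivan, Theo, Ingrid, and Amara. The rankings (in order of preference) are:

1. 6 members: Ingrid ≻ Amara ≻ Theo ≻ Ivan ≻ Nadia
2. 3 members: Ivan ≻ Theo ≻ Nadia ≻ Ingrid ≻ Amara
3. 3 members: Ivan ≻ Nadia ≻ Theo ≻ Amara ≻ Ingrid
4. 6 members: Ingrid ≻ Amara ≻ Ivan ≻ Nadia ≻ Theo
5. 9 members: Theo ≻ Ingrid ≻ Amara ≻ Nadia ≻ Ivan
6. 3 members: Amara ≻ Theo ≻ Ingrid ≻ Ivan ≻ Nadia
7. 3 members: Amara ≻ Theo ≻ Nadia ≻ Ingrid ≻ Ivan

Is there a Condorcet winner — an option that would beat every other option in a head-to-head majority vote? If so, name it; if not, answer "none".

Checking pairwise contests:
Ivan beats Nadia 21–12.
Theo beats Ivan 21–12.
Amara beats Theo 18–15.
Theo beats Ingrid 21–12.
Ingrid beats Amara 24–9.
Every option loses at least one head-to-head, so there is no Condorcet winner.

none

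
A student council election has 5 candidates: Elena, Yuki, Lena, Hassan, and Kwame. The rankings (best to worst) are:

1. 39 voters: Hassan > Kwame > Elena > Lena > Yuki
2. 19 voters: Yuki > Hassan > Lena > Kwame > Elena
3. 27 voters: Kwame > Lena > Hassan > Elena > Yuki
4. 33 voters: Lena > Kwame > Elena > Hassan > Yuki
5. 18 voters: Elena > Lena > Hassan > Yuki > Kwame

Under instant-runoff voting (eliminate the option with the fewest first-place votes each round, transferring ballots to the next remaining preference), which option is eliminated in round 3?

Kwame

Round 1: Elena 18, Yuki 19, Lena 33, Hassan 39, Kwame 27. Eliminate Elena.
Round 2: Yuki 19, Lena 51, Hassan 39, Kwame 27. Eliminate Yuki.
Round 3: Lena 51, Hassan 58, Kwame 27. Eliminate Kwame.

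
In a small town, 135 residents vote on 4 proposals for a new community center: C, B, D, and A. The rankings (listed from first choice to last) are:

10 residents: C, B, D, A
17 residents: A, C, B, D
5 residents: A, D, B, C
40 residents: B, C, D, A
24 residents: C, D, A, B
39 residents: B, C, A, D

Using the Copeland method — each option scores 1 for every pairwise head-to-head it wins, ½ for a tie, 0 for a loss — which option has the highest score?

B

C: beats D and A; loses to B → score 2.
B: beats C, D, and A → score 3.
D: beats A; loses to C and B → score 1.
A: loses to C, B, and D → score 0.
B has the best pairwise record.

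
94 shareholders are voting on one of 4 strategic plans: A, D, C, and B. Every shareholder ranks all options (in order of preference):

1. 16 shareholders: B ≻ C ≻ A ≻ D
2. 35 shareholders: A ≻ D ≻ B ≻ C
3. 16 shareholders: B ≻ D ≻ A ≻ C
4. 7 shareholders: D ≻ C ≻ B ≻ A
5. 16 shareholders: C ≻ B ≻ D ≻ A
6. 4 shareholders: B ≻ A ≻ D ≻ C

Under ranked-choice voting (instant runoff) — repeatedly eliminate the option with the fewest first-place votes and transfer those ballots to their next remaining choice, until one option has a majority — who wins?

Round 1: A 35, D 7, C 16, B 36. Eliminate D.
Round 2: A 35, C 23, B 36. Eliminate C.
Round 3: A 35, B 59. B has a majority.

B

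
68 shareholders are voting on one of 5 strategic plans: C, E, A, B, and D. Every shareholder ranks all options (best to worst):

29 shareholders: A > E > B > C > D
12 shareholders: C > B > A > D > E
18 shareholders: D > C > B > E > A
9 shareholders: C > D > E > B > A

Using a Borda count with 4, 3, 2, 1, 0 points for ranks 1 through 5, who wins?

C

C: 29·1 + 12·4 + 18·3 + 9·4 = 167
E: 29·3 + 12·0 + 18·1 + 9·2 = 123
A: 29·4 + 12·2 + 18·0 + 9·0 = 140
B: 29·2 + 12·3 + 18·2 + 9·1 = 139
D: 29·0 + 12·1 + 18·4 + 9·3 = 111
C has the highest Borda score (167).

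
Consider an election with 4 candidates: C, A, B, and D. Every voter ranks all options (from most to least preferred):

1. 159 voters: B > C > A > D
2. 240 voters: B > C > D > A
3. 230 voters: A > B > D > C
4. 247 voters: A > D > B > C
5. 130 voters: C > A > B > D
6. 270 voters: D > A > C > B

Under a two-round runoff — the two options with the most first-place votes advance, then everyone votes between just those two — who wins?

A

Round 1 first-place votes: C 130, A 477, B 399, D 270.
A and B advance.
Runoff: A is preferred to B by 877 voters; B by 399.
A wins the runoff.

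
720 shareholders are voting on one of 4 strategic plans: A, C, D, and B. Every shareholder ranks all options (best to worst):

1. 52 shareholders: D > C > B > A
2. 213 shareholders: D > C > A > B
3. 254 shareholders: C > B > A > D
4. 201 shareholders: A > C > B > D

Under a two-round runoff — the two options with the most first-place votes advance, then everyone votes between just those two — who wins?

C

Round 1 first-place votes: A 201, C 254, D 265, B 0.
D and C advance.
Runoff: D is preferred to C by 265 voters; C by 455.
C wins the runoff.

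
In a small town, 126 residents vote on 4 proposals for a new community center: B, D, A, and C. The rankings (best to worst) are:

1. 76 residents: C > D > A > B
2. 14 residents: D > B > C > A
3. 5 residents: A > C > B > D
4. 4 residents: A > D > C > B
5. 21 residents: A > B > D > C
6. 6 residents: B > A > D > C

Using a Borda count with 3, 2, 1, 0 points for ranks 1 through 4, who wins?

B: 76·0 + 14·2 + 5·1 + 4·0 + 21·2 + 6·3 = 93
D: 76·2 + 14·3 + 5·0 + 4·2 + 21·1 + 6·1 = 229
A: 76·1 + 14·0 + 5·3 + 4·3 + 21·3 + 6·2 = 178
C: 76·3 + 14·1 + 5·2 + 4·1 + 21·0 + 6·0 = 256
C has the highest Borda score (256).

C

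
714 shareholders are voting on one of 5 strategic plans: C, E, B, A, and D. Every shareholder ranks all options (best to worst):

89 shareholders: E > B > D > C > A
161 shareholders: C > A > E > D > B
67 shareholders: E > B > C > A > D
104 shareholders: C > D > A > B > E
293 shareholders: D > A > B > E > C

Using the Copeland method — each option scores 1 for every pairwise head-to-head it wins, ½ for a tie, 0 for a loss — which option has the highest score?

D

C: beats A; loses to E, B, and D → score 1.
E: beats C; loses to B, A, and D → score 1.
B: beats C and E; loses to A and D → score 2.
A: beats E and B; loses to C and D → score 2.
D: beats C, E, B, and A → score 4.
D has the best pairwise record.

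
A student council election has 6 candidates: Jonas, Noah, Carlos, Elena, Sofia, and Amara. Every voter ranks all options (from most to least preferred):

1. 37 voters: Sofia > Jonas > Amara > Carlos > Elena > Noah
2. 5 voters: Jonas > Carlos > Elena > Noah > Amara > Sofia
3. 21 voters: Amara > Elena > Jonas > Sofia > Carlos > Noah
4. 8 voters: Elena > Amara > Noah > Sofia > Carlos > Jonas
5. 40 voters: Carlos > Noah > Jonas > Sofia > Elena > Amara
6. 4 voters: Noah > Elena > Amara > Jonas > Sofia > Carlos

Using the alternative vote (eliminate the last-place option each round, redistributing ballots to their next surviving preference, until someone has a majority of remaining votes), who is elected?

Sofia

Round 1: Jonas 5, Noah 4, Carlos 40, Elena 8, Sofia 37, Amara 21. Eliminate Noah.
Round 2: Jonas 5, Carlos 40, Elena 12, Sofia 37, Amara 21. Eliminate Jonas.
Round 3: Carlos 45, Elena 12, Sofia 37, Amara 21. Eliminate Elena.
Round 4: Carlos 45, Sofia 37, Amara 33. Eliminate Amara.
Round 5: Carlos 45, Sofia 70. Sofia has a majority.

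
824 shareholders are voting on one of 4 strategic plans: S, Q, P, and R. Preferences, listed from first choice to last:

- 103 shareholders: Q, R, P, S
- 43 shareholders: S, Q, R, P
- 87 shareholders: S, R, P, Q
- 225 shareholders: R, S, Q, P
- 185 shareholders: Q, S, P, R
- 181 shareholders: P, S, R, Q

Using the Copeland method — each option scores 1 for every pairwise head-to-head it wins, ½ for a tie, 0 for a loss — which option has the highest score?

S

S: beats Q, P, and R → score 3.
Q: beats P; loses to S and R → score 1.
P: loses to S, Q, and R → score 0.
R: beats Q and P; loses to S → score 2.
S has the best pairwise record.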